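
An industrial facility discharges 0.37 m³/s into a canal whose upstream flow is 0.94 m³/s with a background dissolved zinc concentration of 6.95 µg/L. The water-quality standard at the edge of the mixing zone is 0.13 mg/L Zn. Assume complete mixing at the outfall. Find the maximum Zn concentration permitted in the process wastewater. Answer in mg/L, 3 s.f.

6.95 µg/L = 0.00695 mg/L.
Mass balance: 0.13·1.31 = 0.37·Cₑ + 0.94·0.00695.
Cₑ = (0.1703 − 0.006533) / 0.37 = 0.4426 mg/L.

0.443 mg/L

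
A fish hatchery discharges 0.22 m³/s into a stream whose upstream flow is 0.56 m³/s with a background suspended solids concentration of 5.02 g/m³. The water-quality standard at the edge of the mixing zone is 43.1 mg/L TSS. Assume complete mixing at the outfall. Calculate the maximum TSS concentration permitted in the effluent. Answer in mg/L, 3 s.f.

Mass balance: 43.1·0.78 = 0.22·Cₑ + 0.56·5.02.
Cₑ = (33.62 − 2.811) / 0.22 = 140 mg/L.

140 mg/L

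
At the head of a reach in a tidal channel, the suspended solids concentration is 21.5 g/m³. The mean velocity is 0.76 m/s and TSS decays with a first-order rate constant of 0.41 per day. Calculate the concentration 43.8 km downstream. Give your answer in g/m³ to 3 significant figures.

Travel time t = 43.8 km / 0.76 m/s = 4.38e+04/0.76 = 5.763e+04 s = 0.667 d.
First-order decay: C = 21.5·exp(−0.41·0.667) = 21.5·0.7607 = 16.36 g/m³.

16.4 g/m³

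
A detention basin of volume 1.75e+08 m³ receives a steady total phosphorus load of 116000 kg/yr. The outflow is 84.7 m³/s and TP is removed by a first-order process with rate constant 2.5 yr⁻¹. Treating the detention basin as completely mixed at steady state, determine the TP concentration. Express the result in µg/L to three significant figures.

37.3 µg/L

Outflow Q = 84.7 m³/s × 3.156e+07 s/yr = 2.673e+09 m³/yr.
Steady-state CSTR mass balance: W = Q·C + k·V·C, so C = W/(Q + kV).
Q + kV = 2.673e+09 + 2.5·1.75e+08 = 3.11e+09 m³/yr.
C = 116000/3.11e+09 = 3.729e-05 kg/m³ = 0.03729 mg/L = 37.29 µg/L.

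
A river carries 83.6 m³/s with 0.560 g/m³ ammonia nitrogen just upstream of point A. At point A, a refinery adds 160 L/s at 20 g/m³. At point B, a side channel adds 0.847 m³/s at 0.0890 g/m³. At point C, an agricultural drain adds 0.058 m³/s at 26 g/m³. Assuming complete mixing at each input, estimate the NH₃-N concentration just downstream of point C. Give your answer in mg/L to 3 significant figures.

0.609 mg/L

160 L/s = 0.16 m³/s.
After input A: C = (83.6·0.56 + 0.16·20) / 83.76 = 0.5971 mg/L.
After input B: C = (83.76·0.5971 + 0.847·0.089) / 84.61 = 0.592 mg/L.
After input C: C = (84.61·0.592 + 0.058·26) / 84.66 = 0.6095 mg/L.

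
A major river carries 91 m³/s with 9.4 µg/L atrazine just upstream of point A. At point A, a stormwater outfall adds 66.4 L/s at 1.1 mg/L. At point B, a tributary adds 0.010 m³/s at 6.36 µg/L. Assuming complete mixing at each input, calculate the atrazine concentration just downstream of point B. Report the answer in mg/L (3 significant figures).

0.0102 mg/L

9.4 µg/L = 0.0094 mg/L.
66.4 L/s = 0.0664 m³/s.
After input A: C = (91·0.0094 + 0.0664·1.1) / 91.07 = 0.0102 mg/L.
6.36 µg/L = 0.00636 mg/L.
After input B: C = (91.07·0.0102 + 0.01·0.00636) / 91.08 = 0.01019 mg/L.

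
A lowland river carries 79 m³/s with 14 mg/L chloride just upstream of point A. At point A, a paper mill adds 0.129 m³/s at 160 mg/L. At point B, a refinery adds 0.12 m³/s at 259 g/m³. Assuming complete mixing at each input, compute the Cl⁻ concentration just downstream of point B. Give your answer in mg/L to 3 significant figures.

14.6 mg/L

After input A: C = (79·14 + 0.129·160) / 79.13 = 14.24 mg/L.
After input B: C = (79.13·14.24 + 0.12·259) / 79.25 = 14.61 mg/L.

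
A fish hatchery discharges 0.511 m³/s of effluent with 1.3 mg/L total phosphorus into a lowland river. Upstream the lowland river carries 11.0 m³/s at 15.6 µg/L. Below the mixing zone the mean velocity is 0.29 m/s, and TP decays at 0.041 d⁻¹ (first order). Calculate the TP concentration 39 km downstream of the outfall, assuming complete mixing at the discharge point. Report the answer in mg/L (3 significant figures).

0.0681 mg/L

15.6 µg/L = 0.0156 mg/L.
After complete mixing, C₀ = (0.511·1.3 + 11·0.0156) / 11.51 = 0.07262 mg/L.
Travel time t = 3.9e+04 m / 0.29 m/s = 1.345e+05 s = 1.557 d.
C = 0.07262·exp(−0.041·1.557) = 0.07262·0.9382 = 0.06813 mg/L.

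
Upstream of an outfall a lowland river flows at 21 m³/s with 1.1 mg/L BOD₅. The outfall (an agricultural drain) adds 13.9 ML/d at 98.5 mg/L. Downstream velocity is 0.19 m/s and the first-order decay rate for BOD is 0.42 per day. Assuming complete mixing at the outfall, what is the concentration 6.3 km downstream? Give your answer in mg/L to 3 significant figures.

13.9 ML/d = 0.1609 m³/s.
After complete mixing, C₀ = (0.1609·98.5 + 21·1.1) / 21.16 = 1.841 mg/L.
Travel time t = 6300 m / 0.19 m/s = 3.316e+04 s = 0.3838 d.
C = 1.841·exp(−0.42·0.3838) = 1.841·0.8511 = 1.567 mg/L.

1.57 mg/L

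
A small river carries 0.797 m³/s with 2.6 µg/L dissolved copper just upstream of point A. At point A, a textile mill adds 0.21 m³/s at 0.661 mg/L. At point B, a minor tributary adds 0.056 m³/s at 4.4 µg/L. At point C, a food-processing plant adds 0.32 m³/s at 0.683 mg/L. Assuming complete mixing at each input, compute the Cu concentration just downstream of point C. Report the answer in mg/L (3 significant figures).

0.260 mg/L

2.6 µg/L = 0.0026 mg/L.
After input A: C = (0.797·0.0026 + 0.21·0.661) / 1.007 = 0.1399 mg/L.
4.4 µg/L = 0.0044 mg/L.
After input B: C = (1.007·0.1399 + 0.056·0.0044) / 1.063 = 0.1328 mg/L.
After input C: C = (1.063·0.1328 + 0.32·0.683) / 1.383 = 0.2601 mg/L.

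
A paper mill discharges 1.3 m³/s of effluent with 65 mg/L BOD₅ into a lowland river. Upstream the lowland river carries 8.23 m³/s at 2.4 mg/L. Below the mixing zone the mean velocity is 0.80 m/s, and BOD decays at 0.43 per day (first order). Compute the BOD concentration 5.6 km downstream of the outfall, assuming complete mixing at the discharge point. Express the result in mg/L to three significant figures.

After complete mixing, C₀ = (1.3·65 + 8.23·2.4) / 9.53 = 10.94 mg/L.
Travel time t = 5600 m / 0.80 m/s = 7000 s = 0.08102 d.
C = 10.94·exp(−0.43·0.08102) = 10.94·0.9658 = 10.56 mg/L.

10.6 mg/L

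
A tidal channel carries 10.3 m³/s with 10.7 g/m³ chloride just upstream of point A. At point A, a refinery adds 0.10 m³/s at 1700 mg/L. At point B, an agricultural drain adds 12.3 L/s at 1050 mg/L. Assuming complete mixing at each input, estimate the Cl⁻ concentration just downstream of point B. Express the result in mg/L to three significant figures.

After input A: C = (10.3·10.7 + 0.1·1700) / 10.4 = 26.94 mg/L.
12.3 L/s = 0.0123 m³/s.
After input B: C = (10.4·26.94 + 0.0123·1050) / 10.41 = 28.15 mg/L.

28.2 mg/L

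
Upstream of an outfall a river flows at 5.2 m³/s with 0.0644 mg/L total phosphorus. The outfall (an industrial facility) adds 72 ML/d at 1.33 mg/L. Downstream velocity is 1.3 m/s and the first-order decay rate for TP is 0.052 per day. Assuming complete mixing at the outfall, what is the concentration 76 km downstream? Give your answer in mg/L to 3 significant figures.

72 ML/d = 0.8333 m³/s.
After complete mixing, C₀ = (0.8333·1.33 + 5.2·0.0644) / 6.033 = 0.2392 mg/L.
Travel time t = 7.6e+04 m / 1.3 m/s = 5.846e+04 s = 0.6766 d.
C = 0.2392·exp(−0.052·0.6766) = 0.2392·0.9654 = 0.2309 mg/L.

0.231 mg/L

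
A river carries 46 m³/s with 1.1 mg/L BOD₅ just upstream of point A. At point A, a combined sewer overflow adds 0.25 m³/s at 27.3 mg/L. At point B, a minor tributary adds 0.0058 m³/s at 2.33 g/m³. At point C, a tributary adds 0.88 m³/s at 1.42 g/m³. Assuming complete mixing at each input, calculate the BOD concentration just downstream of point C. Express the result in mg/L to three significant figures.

After input A: C = (46·1.1 + 0.25·27.3) / 46.25 = 1.242 mg/L.
After input B: C = (46.25·1.242 + 0.0058·2.33) / 46.26 = 1.242 mg/L.
After input C: C = (46.26·1.242 + 0.88·1.42) / 47.14 = 1.245 mg/L.

1.25 mg/L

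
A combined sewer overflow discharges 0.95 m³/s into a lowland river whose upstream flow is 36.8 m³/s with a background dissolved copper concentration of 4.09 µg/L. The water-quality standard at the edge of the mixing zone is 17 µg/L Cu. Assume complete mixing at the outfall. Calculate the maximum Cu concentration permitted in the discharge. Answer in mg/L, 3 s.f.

4.09 µg/L = 0.00409 mg/L.
17 µg/L = 0.017 mg/L.
Mass balance: 0.017·37.75 = 0.95·Cₑ + 36.8·0.00409.
Cₑ = (0.6418 − 0.1505) / 0.95 = 0.5171 mg/L.

0.517 mg/L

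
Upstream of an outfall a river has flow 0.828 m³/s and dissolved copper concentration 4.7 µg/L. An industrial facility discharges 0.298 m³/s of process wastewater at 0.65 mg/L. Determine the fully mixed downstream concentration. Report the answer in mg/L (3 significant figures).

4.7 µg/L = 0.0047 mg/L.
Flow-weighted mixing gives C = (0.298·0.65 + 0.828·0.0047) / (0.298 + 0.828) = 0.1976/1.126 = 0.1755 mg/L.

0.175 mg/L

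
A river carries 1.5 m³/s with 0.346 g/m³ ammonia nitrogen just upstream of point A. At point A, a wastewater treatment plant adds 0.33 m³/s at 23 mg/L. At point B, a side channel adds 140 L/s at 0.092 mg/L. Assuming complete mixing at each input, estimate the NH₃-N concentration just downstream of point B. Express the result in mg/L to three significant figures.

After input A: C = (1.5·0.346 + 0.33·23) / 1.83 = 4.431 mg/L.
140 L/s = 0.14 m³/s.
After input B: C = (1.83·4.431 + 0.14·0.092) / 1.97 = 4.123 mg/L.

4.12 mg/L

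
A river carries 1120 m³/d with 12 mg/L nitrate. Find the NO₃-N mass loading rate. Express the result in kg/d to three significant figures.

1120 m³/d = 0.01296 m³/s.
Mass flux = Q·C = 0.01296 m³/s × 12 g/m³ = 0.1556 g/s.
= 0.1556 g/s × 86.4 = 13.44 kg/d.

13.4 kg/d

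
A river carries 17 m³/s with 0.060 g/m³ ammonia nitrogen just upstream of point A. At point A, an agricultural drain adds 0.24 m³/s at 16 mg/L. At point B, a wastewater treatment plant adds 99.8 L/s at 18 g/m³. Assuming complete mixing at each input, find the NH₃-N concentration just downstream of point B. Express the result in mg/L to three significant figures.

0.384 mg/L

After input A: C = (17·0.06 + 0.24·16) / 17.24 = 0.2819 mg/L.
99.8 L/s = 0.0998 m³/s.
After input B: C = (17.24·0.2819 + 0.0998·18) / 17.34 = 0.3839 mg/L.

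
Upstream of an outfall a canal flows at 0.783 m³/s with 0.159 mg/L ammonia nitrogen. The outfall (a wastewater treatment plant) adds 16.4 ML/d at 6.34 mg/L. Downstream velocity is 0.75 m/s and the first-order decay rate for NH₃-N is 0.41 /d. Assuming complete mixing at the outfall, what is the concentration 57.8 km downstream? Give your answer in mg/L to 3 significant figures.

16.4 ML/d = 0.1898 m³/s.
After complete mixing, C₀ = (0.1898·6.34 + 0.783·0.159) / 0.9728 = 1.365 mg/L.
Travel time t = 5.78e+04 m / 0.75 m/s = 7.707e+04 s = 0.892 d.
C = 1.365·exp(−0.41·0.892) = 1.365·0.6937 = 0.9469 mg/L.

0.947 mg/L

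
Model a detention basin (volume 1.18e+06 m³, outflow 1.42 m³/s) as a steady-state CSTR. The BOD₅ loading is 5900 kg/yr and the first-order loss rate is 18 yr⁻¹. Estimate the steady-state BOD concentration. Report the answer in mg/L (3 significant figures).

Outflow Q = 1.42 m³/s × 3.156e+07 s/yr = 4.481e+07 m³/yr.
Steady-state CSTR mass balance: W = Q·C + k·V·C, so C = W/(Q + kV).
Q + kV = 4.481e+07 + 18·1.18e+06 = 6.605e+07 m³/yr.
C = 5900/6.605e+07 = 8.932e-05 kg/m³ = 0.08932 mg/L.

0.0893 mg/L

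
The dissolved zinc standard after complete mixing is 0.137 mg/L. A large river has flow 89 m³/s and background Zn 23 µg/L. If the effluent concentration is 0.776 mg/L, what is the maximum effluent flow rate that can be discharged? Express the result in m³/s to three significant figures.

15.9 m³/s

23 µg/L = 0.023 mg/L.
Mass balance at complete mixing: C_std·(Q_w + Q_r) = Q_w·C_e + Q_r·C_b.
Rearranging, Q_w = Q_r·(C_std − C_b)/(C_e − C_std) = 89·(0.137 − 0.023) / (0.776 − 0.137) = 15.88 m³/s.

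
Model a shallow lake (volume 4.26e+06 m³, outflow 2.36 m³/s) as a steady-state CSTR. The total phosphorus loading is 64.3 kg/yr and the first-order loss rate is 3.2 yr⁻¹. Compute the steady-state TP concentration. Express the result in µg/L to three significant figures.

Outflow Q = 2.36 m³/s × 3.156e+07 s/yr = 7.448e+07 m³/yr.
Steady-state CSTR mass balance: W = Q·C + k·V·C, so C = W/(Q + kV).
Q + kV = 7.448e+07 + 3.2·4.26e+06 = 8.811e+07 m³/yr.
C = 64.3/8.811e+07 = 7.298e-07 kg/m³ = 0.0007298 mg/L = 0.7298 µg/L.

0.730 µg/L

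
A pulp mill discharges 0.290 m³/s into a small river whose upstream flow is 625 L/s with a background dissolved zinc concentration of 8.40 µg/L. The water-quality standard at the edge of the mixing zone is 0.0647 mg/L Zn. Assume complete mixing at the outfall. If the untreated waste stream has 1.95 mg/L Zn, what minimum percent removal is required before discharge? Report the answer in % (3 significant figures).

625 L/s = 0.625 m³/s.
8.40 µg/L = 0.0084 mg/L.
Mass balance: 0.0647·0.915 = 0.29·Cₑ + 0.625·0.0084.
Cₑ = (0.0592 − 0.00525) / 0.29 = 0.186 mg/L.
Required removal = 1 − 0.186/1.95 = 90.46 %.

90.5 %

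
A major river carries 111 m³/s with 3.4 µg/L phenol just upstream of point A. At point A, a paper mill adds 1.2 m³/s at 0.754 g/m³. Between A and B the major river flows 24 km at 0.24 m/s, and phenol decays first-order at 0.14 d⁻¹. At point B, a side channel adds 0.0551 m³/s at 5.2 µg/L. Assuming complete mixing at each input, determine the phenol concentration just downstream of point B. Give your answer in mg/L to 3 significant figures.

0.00972 mg/L

3.4 µg/L = 0.0034 mg/L.
After input A: C = (111·0.0034 + 1.2·0.754) / 112.2 = 0.01143 mg/L.
Over the 24 km reach to input B (t = 1e+05 s = 1.157 d), decay gives C = 0.01143·exp(−0.14·1.157) = 0.009718 mg/L.
5.2 µg/L = 0.0052 mg/L.
After input B: C = (112.2·0.009718 + 0.0551·0.0052) / 112.3 = 0.009716 mg/L.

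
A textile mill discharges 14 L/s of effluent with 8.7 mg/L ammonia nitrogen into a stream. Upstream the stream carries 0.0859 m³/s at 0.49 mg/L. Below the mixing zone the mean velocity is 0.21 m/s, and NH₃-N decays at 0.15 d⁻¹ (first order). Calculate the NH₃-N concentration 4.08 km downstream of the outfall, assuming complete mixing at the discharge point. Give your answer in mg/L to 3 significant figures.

14 L/s = 0.014 m³/s.
After complete mixing, C₀ = (0.014·8.7 + 0.0859·0.49) / 0.0999 = 1.641 mg/L.
Travel time t = 4080 m / 0.21 m/s = 1.943e+04 s = 0.2249 d.
C = 1.641·exp(−0.15·0.2249) = 1.641·0.9668 = 1.586 mg/L.

1.59 mg/L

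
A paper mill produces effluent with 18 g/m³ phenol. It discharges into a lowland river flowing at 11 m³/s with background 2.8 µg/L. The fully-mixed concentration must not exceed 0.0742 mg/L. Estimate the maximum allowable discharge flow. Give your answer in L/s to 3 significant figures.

43.8 L/s

2.8 µg/L = 0.0028 mg/L.
Mass balance at complete mixing: C_std·(Q_w + Q_r) = Q_w·C_e + Q_r·C_b.
Rearranging, Q_w = Q_r·(C_std − C_b)/(C_e − C_std) = 11·(0.0742 − 0.0028) / (18 − 0.0742) = 0.04381 m³/s.
= 43.81 L/s.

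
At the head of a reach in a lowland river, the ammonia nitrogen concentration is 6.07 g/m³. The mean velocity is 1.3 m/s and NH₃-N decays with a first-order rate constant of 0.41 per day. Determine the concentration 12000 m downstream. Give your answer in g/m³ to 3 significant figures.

5.81 g/m³

Travel time t = 12000 m / 1.3 m/s = 1.2e+04/1.3 = 9231 s = 0.1068 d.
First-order decay: C = 6.07·exp(−0.41·0.1068) = 6.07·0.9571 = 5.81 g/m³.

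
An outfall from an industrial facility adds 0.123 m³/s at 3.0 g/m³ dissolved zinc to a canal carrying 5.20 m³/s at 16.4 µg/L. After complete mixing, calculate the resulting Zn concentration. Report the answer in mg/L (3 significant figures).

16.4 µg/L = 0.0164 mg/L.
By mass balance at complete mixing, C = (0.123·3 + 5.2·0.0164) / (0.123 + 5.2) = 0.4543/5.323 = 0.08534 mg/L.

0.0853 mg/L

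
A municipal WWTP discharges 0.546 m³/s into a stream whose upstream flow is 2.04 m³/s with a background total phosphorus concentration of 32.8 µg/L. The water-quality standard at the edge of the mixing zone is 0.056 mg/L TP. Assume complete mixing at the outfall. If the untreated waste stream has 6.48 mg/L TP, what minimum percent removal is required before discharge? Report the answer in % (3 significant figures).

32.8 µg/L = 0.0328 mg/L.
Mass balance: 0.056·2.586 = 0.546·Cₑ + 2.04·0.0328.
Cₑ = (0.1448 − 0.06691) / 0.546 = 0.1427 mg/L.
Required removal = 1 − 0.1427/6.48 = 97.8 %.

97.8 %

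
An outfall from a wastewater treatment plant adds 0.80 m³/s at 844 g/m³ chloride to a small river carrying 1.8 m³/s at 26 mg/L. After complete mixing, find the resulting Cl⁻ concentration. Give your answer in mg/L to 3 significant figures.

By mass balance at complete mixing, C = (0.8·844 + 1.8·26) / (0.8 + 1.8) = 722/2.6 = 277.7 mg/L.

278 mg/L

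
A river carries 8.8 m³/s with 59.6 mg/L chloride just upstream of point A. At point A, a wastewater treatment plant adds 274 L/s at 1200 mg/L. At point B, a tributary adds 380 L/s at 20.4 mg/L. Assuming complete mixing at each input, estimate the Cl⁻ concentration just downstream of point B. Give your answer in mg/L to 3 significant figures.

91.1 mg/L

274 L/s = 0.274 m³/s.
After input A: C = (8.8·59.6 + 0.274·1200) / 9.074 = 94.04 mg/L.
380 L/s = 0.38 m³/s.
After input B: C = (9.074·94.04 + 0.38·20.4) / 9.454 = 91.08 mg/L.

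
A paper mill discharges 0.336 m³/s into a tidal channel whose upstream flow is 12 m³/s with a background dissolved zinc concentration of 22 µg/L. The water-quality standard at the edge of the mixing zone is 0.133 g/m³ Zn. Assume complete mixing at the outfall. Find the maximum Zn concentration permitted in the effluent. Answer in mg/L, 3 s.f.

22 µg/L = 0.022 mg/L.
Mass balance: 0.133·12.34 = 0.336·Cₑ + 12·0.022.
Cₑ = (1.641 − 0.264) / 0.336 = 4.097 mg/L.

4.10 mg/L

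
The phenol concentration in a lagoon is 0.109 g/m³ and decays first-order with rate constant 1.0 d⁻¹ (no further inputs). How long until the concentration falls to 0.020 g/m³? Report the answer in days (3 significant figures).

t = ln(C₀/C)/k = ln(0.109/0.020)/1.0 = 1.696/1.0 = 1.696 d.

1.70 d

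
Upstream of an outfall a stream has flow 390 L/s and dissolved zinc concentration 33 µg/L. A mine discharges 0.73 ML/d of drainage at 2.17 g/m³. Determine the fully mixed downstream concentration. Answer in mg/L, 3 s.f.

0.73 ML/d = 0.008449 m³/s.
390 L/s = 0.39 m³/s.
33 µg/L = 0.033 mg/L.
Conservation of mass across the mixing zone: C = (0.008449·2.17 + 0.39·0.033) / (0.008449 + 0.39) = 0.0312/0.3984 = 0.07831 mg/L.

0.0783 mg/L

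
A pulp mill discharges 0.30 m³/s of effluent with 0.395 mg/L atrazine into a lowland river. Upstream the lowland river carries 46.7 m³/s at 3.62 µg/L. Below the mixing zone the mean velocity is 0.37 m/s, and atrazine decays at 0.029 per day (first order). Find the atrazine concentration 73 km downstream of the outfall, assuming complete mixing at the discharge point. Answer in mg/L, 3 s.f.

0.00573 mg/L

3.62 µg/L = 0.00362 mg/L.
After complete mixing, C₀ = (0.3·0.395 + 46.7·0.00362) / 47 = 0.006118 mg/L.
Travel time t = 7.3e+04 m / 0.37 m/s = 1.973e+05 s = 2.284 d.
C = 0.006118·exp(−0.029·2.284) = 0.006118·0.9359 = 0.005726 mg/L.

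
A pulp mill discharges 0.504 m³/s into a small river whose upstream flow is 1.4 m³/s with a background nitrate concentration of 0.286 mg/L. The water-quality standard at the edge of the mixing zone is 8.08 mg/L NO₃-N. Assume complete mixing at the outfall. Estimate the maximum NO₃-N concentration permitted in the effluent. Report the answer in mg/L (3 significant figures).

Mass balance: 8.08·1.904 = 0.504·Cₑ + 1.4·0.286.
Cₑ = (15.38 − 0.4004) / 0.504 = 29.73 mg/L.

29.7 mg/L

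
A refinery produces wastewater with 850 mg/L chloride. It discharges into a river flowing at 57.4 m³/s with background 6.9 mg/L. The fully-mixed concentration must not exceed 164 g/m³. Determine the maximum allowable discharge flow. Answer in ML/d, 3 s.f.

Mass balance at complete mixing: C_std·(Q_w + Q_r) = Q_w·C_e + Q_r·C_b.
Rearranging, Q_w = Q_r·(C_std − C_b)/(C_e − C_std) = 57.4·(164 − 6.9) / (850 − 164) = 13.15 m³/s.
= 1136 ML/d.

1140 ML/d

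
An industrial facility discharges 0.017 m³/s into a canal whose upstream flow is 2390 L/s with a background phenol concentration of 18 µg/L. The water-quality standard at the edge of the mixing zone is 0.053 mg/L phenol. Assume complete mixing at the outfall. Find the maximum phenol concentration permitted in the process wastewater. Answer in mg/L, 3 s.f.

2390 L/s = 2.39 m³/s.
18 µg/L = 0.018 mg/L.
Mass balance: 0.053·2.407 = 0.017·Cₑ + 2.39·0.018.
Cₑ = (0.1276 − 0.04302) / 0.017 = 4.974 mg/L.

4.97 mg/L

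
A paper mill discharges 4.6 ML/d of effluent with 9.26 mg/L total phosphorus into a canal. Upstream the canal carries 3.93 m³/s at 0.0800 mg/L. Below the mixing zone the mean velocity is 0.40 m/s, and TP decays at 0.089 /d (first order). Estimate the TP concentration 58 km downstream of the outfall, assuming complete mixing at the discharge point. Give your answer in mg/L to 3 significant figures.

4.6 ML/d = 0.05324 m³/s.
After complete mixing, C₀ = (0.05324·9.26 + 3.93·0.08) / 3.983 = 0.2027 mg/L.
Travel time t = 5.8e+04 m / 0.40 m/s = 1.45e+05 s = 1.678 d.
C = 0.2027·exp(−0.089·1.678) = 0.2027·0.8613 = 0.1746 mg/L.

0.175 mg/L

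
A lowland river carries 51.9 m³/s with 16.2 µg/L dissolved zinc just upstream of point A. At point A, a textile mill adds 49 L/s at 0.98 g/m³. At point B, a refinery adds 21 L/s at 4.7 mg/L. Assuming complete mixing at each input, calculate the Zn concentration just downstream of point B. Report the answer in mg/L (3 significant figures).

0.0190 mg/L

16.2 µg/L = 0.0162 mg/L.
49 L/s = 0.049 m³/s.
After input A: C = (51.9·0.0162 + 0.049·0.98) / 51.95 = 0.01711 mg/L.
21 L/s = 0.021 m³/s.
After input B: C = (51.95·0.01711 + 0.021·4.7) / 51.97 = 0.019 mg/L.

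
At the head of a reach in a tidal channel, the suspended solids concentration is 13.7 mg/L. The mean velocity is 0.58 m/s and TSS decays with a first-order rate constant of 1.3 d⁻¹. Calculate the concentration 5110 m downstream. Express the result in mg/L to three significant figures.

Travel time t = 5110 m / 0.58 m/s = 5110/0.58 = 8810 s = 0.102 d.
First-order decay: C = 13.7·exp(−1.3·0.102) = 13.7·0.8758 = 12 mg/L.

12.0 mg/L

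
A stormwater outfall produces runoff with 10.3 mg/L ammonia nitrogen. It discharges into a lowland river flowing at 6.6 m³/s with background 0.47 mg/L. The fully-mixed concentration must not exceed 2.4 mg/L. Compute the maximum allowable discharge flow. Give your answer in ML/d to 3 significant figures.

139 ML/d

Mass balance at complete mixing: C_std·(Q_w + Q_r) = Q_w·C_e + Q_r·C_b.
Rearranging, Q_w = Q_r·(C_std − C_b)/(C_e − C_std) = 6.6·(2.4 − 0.47) / (10.3 − 2.4) = 1.612 m³/s.
= 139.3 ML/d.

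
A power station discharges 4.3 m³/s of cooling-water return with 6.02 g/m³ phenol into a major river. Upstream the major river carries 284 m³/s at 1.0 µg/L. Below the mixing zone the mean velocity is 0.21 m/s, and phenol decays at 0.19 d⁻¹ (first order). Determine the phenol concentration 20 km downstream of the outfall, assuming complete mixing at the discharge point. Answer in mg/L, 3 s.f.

1.0 µg/L = 0.001 mg/L.
After complete mixing, C₀ = (4.3·6.02 + 284·0.001) / 288.3 = 0.09077 mg/L.
Travel time t = 2e+04 m / 0.21 m/s = 9.524e+04 s = 1.102 d.
C = 0.09077·exp(−0.19·1.102) = 0.09077·0.811 = 0.07362 mg/L.

0.0736 mg/L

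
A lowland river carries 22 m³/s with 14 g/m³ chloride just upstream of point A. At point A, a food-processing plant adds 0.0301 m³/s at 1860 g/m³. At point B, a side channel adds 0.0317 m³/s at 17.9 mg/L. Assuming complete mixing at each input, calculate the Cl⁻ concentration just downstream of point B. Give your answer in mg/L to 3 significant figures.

16.5 mg/L

After input A: C = (22·14 + 0.0301·1860) / 22.03 = 16.52 mg/L.
After input B: C = (22.03·16.52 + 0.0317·17.9) / 22.06 = 16.52 mg/L.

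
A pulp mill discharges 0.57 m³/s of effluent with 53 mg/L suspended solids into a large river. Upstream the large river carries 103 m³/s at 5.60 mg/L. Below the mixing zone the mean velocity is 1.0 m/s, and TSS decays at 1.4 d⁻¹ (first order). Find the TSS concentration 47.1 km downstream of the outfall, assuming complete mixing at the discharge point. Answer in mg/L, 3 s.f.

After complete mixing, C₀ = (0.57·53 + 103·5.6) / 103.6 = 5.861 mg/L.
Travel time t = 4.71e+04 m / 1.0 m/s = 4.71e+04 s = 0.5451 d.
C = 5.861·exp(−1.4·0.5451) = 5.861·0.4662 = 2.732 mg/L.

2.73 mg/L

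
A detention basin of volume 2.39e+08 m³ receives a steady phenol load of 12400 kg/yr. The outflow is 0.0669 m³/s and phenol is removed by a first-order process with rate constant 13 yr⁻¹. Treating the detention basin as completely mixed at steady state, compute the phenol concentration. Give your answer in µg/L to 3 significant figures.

Outflow Q = 0.0669 m³/s × 3.156e+07 s/yr = 2.111e+06 m³/yr.
Steady-state CSTR mass balance: W = Q·C + k·V·C, so C = W/(Q + kV).
Q + kV = 2.111e+06 + 13·2.39e+08 = 3.109e+09 m³/yr.
C = 12400/3.109e+09 = 3.988e-06 kg/m³ = 0.003988 mg/L = 3.988 µg/L.

3.99 µg/L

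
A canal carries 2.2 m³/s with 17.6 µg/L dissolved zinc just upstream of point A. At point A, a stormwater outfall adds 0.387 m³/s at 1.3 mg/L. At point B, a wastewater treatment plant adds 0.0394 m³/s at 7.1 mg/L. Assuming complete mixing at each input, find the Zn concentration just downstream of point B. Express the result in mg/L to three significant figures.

17.6 µg/L = 0.0176 mg/L.
After input A: C = (2.2·0.0176 + 0.387·1.3) / 2.587 = 0.2094 mg/L.
After input B: C = (2.587·0.2094 + 0.0394·7.1) / 2.626 = 0.3128 mg/L.

0.313 mg/L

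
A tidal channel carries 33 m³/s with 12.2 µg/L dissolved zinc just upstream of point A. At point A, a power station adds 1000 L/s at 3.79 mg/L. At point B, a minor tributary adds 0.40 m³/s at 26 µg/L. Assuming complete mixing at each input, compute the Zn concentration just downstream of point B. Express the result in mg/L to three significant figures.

12.2 µg/L = 0.0122 mg/L.
1000 L/s = 1 m³/s.
After input A: C = (33·0.0122 + 1·3.79) / 34 = 0.1233 mg/L.
26 µg/L = 0.026 mg/L.
After input B: C = (34·0.1233 + 0.4·0.026) / 34.4 = 0.1222 mg/L.

0.122 mg/L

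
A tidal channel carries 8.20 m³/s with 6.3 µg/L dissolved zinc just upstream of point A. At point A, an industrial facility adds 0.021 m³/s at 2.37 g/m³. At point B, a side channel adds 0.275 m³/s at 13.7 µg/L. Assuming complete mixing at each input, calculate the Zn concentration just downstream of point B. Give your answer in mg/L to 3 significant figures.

6.3 µg/L = 0.0063 mg/L.
After input A: C = (8.2·0.0063 + 0.021·2.37) / 8.221 = 0.01234 mg/L.
13.7 µg/L = 0.0137 mg/L.
After input B: C = (8.221·0.01234 + 0.275·0.0137) / 8.496 = 0.01238 mg/L.

0.0124 mg/L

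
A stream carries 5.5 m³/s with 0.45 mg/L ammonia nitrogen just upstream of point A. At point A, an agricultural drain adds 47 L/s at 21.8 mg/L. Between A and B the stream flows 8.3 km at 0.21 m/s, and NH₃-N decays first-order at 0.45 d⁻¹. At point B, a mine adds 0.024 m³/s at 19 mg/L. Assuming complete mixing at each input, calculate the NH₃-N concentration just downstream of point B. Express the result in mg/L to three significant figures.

47 L/s = 0.047 m³/s.
After input A: C = (5.5·0.45 + 0.047·21.8) / 5.547 = 0.6309 mg/L.
Over the 8.3 km reach to input B (t = 3.952e+04 s = 0.4575 d), decay gives C = 0.6309·exp(−0.45·0.4575) = 0.5135 mg/L.
After input B: C = (5.547·0.5135 + 0.024·19) / 5.571 = 0.5932 mg/L.

0.593 mg/L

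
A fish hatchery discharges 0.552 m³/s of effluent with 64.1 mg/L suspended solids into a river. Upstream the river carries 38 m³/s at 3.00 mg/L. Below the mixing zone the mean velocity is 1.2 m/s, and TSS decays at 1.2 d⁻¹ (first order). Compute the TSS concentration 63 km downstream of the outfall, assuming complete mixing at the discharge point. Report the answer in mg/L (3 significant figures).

1.87 mg/L

After complete mixing, C₀ = (0.552·64.1 + 38·3) / 38.55 = 3.875 mg/L.
Travel time t = 6.3e+04 m / 1.2 m/s = 5.25e+04 s = 0.6076 d.
C = 3.875·exp(−1.2·0.6076) = 3.875·0.4823 = 1.869 mg/L.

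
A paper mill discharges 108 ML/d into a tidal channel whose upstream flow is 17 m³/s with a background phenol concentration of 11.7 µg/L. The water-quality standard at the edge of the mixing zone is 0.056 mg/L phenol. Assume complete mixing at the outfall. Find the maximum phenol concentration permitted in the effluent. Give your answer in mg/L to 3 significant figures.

0.658 mg/L

108 ML/d = 1.25 m³/s.
11.7 µg/L = 0.0117 mg/L.
Mass balance: 0.056·18.25 = 1.25·Cₑ + 17·0.0117.
Cₑ = (1.022 − 0.1989) / 1.25 = 0.6585 mg/L.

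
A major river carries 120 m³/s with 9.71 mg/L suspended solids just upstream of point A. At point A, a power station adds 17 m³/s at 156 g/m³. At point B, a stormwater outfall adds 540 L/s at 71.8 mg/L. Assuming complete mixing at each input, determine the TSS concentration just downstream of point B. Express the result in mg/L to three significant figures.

After input A: C = (120·9.71 + 17·156) / 137 = 27.86 mg/L.
540 L/s = 0.54 m³/s.
After input B: C = (137·27.86 + 0.54·71.8) / 137.5 = 28.04 mg/L.

28.0 mg/L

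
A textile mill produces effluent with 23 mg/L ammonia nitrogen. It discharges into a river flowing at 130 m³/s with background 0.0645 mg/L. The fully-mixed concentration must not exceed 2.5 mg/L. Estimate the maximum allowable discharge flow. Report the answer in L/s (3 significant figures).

15400 L/s

Mass balance at complete mixing: C_std·(Q_w + Q_r) = Q_w·C_e + Q_r·C_b.
Rearranging, Q_w = Q_r·(C_std − C_b)/(C_e − C_std) = 130·(2.5 − 0.0645) / (23 − 2.5) = 15.44 m³/s.
= 1.544e+04 L/s.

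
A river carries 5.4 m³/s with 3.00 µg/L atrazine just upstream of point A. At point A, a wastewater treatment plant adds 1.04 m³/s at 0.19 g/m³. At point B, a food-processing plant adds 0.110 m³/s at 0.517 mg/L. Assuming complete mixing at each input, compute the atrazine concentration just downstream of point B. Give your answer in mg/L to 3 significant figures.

0.0413 mg/L

3.00 µg/L = 0.003 mg/L.
After input A: C = (5.4·0.003 + 1.04·0.19) / 6.44 = 0.0332 mg/L.
After input B: C = (6.44·0.0332 + 0.11·0.517) / 6.55 = 0.04132 mg/L.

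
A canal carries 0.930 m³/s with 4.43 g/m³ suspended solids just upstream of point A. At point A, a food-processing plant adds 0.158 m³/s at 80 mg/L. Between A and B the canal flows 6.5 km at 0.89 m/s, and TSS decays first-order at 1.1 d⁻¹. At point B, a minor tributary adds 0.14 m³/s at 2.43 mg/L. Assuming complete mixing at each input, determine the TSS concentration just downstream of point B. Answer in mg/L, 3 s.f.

12.7 mg/L

After input A: C = (0.93·4.43 + 0.158·80) / 1.088 = 15.4 mg/L.
Over the 6.5 km reach to input B (t = 7303 s = 0.08453 d), decay gives C = 15.4·exp(−1.1·0.08453) = 14.04 mg/L.
After input B: C = (1.088·14.04 + 0.14·2.43) / 1.228 = 12.71 mg/L.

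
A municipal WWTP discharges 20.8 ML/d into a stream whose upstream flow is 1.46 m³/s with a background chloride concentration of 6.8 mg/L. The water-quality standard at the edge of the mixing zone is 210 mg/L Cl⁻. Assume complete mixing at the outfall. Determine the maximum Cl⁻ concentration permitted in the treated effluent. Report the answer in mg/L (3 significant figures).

20.8 ML/d = 0.2407 m³/s.
Mass balance: 210·1.701 = 0.2407·Cₑ + 1.46·6.8.
Cₑ = (357.2 − 9.928) / 0.2407 = 1442 mg/L.

1440 mg/L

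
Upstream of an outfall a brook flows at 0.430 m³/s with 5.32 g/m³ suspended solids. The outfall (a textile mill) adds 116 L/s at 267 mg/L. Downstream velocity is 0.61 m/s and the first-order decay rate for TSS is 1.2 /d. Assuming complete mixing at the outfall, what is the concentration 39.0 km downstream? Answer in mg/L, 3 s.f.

116 L/s = 0.116 m³/s.
After complete mixing, C₀ = (0.116·267 + 0.43·5.32) / 0.546 = 60.92 mg/L.
Travel time t = 3.9e+04 m / 0.61 m/s = 6.393e+04 s = 0.74 d.
C = 60.92·exp(−1.2·0.74) = 60.92·0.4115 = 25.07 mg/L.

25.1 mg/L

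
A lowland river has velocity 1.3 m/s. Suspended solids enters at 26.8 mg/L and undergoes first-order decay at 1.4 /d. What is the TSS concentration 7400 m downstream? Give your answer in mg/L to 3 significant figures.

24.4 mg/L

Travel time t = 7400 m / 1.3 m/s = 7400/1.3 = 5692 s = 0.06588 d.
First-order decay: C = 26.8·exp(−1.4·0.06588) = 26.8·0.9119 = 24.44 mg/L.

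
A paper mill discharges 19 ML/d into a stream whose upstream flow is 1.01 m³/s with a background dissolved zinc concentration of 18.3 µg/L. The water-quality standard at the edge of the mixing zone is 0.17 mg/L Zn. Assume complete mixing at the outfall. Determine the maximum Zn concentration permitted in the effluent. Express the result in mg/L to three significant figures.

0.867 mg/L

19 ML/d = 0.2199 m³/s.
18.3 µg/L = 0.0183 mg/L.
Mass balance: 0.17·1.23 = 0.2199·Cₑ + 1.01·0.0183.
Cₑ = (0.2091 − 0.01848) / 0.2199 = 0.8667 mg/L.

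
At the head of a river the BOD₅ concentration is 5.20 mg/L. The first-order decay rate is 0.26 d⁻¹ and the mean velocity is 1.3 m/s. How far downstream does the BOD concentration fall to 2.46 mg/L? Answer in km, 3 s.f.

From C = C₀·e^(−kt), t = ln(C₀/C)/k = ln(5.20/2.46)/0.26 = 0.7485/0.26 = 2.879 d.
Distance = v·t = 1.3 m/s × 2.487e+05 s = 3.234e+05 m = 323.4 km.

323 km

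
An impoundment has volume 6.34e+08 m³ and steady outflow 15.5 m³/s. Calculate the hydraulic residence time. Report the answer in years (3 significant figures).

1.30 yr

Q = 15.5 m³/s × 3.156e+07 s/yr = 4.891e+08 m³/yr.
Hydraulic residence time τ = V/Q = 6.34e+08/4.891e+08 = 1.296 yr.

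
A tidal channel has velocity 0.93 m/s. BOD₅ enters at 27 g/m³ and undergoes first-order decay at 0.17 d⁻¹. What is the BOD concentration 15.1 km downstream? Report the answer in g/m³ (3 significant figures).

Travel time t = 15.1 km / 0.93 m/s = 1.51e+04/0.93 = 1.624e+04 s = 0.1879 d.
First-order decay: C = 27·exp(−0.17·0.1879) = 27·0.9686 = 26.15 g/m³.

26.2 g/m³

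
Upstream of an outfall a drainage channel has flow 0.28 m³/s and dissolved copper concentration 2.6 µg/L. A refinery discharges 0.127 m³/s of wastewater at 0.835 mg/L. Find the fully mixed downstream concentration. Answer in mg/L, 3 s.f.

2.6 µg/L = 0.0026 mg/L.
Conservation of mass across the mixing zone: C = (0.127·0.835 + 0.28·0.0026) / (0.127 + 0.28) = 0.1068/0.407 = 0.2623 mg/L.

0.262 mg/L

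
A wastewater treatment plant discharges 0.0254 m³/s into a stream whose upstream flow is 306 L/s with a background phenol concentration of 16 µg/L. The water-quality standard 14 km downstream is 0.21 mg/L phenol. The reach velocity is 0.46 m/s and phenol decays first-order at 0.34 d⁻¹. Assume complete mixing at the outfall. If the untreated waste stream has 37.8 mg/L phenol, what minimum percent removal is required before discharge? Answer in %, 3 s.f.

92.3 %

306 L/s = 0.306 m³/s.
16 µg/L = 0.016 mg/L.
Travel time to the compliance point: t = 1.4e+04/0.46 = 3.043e+04 s = 0.3523 d; decay factor exp(−0.34·0.3523) = 0.8871.
So the concentration just after mixing may be at most 0.21/0.8871 = 0.2367 mg/L.
Mass balance: 0.2367·0.3314 = 0.0254·Cₑ + 0.306·0.016.
Cₑ = (0.07845 − 0.004896) / 0.0254 = 2.896 mg/L.
Required removal = 1 − 2.896/37.8 = 92.34 %.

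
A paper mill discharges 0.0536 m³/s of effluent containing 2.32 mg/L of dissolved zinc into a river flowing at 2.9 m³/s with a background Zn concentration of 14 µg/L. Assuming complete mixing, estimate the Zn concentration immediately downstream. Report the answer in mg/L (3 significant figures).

0.0558 mg/L

14 µg/L = 0.014 mg/L.
By mass balance at complete mixing, C = (0.0536·2.32 + 2.9·0.014) / (0.0536 + 2.9) = 0.165/2.954 = 0.05585 mg/L.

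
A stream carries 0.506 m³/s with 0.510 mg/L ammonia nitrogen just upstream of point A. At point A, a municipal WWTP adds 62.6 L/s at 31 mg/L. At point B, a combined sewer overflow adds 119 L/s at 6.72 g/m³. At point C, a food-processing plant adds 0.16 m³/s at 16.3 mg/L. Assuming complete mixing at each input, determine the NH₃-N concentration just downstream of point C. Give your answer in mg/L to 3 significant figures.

6.61 mg/L

62.6 L/s = 0.0626 m³/s.
After input A: C = (0.506·0.51 + 0.0626·31) / 0.5686 = 3.867 mg/L.
119 L/s = 0.119 m³/s.
After input B: C = (0.5686·3.867 + 0.119·6.72) / 0.6876 = 4.361 mg/L.
After input C: C = (0.6876·4.361 + 0.16·16.3) / 0.8476 = 6.614 mg/L.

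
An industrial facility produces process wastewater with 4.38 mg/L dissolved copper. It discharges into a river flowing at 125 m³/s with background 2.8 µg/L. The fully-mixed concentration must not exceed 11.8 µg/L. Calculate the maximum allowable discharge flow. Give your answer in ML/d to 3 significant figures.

2.8 µg/L = 0.0028 mg/L.
11.8 µg/L = 0.0118 mg/L.
Mass balance at complete mixing: C_std·(Q_w + Q_r) = Q_w·C_e + Q_r·C_b.
Rearranging, Q_w = Q_r·(C_std − C_b)/(C_e − C_std) = 125·(0.0118 − 0.0028) / (4.38 − 0.0118) = 0.2575 m³/s.
= 22.25 ML/d.

22.3 ML/d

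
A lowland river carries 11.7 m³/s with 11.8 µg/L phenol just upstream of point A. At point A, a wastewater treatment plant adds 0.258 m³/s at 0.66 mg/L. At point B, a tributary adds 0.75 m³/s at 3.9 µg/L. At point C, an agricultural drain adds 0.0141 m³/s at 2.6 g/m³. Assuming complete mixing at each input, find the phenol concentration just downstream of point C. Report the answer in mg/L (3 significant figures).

11.8 µg/L = 0.0118 mg/L.
After input A: C = (11.7·0.0118 + 0.258·0.66) / 11.96 = 0.02579 mg/L.
3.9 µg/L = 0.0039 mg/L.
After input B: C = (11.96·0.02579 + 0.75·0.0039) / 12.71 = 0.02449 mg/L.
After input C: C = (12.71·0.02449 + 0.0141·2.6) / 12.72 = 0.02735 mg/L.

0.0273 mg/L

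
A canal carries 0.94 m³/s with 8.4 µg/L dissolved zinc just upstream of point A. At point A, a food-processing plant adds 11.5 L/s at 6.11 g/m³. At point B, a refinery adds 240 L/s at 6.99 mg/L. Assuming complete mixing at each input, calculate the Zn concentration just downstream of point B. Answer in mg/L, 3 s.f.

8.4 µg/L = 0.0084 mg/L.
11.5 L/s = 0.0115 m³/s.
After input A: C = (0.94·0.0084 + 0.0115·6.11) / 0.9515 = 0.08215 mg/L.
240 L/s = 0.24 m³/s.
After input B: C = (0.9515·0.08215 + 0.24·6.99) / 1.192 = 1.474 mg/L.

1.47 mg/L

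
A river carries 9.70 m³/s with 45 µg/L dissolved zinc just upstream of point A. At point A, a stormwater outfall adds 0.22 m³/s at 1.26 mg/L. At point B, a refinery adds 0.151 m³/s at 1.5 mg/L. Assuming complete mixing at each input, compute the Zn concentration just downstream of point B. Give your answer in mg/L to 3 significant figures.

45 µg/L = 0.045 mg/L.
After input A: C = (9.7·0.045 + 0.22·1.26) / 9.92 = 0.07195 mg/L.
After input B: C = (9.92·0.07195 + 0.151·1.5) / 10.07 = 0.09336 mg/L.

0.0934 mg/L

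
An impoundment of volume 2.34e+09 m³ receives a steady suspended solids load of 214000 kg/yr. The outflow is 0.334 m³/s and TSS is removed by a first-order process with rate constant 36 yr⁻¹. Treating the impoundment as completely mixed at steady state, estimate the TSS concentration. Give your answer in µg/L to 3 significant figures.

Outflow Q = 0.334 m³/s × 3.156e+07 s/yr = 1.054e+07 m³/yr.
Steady-state CSTR mass balance: W = Q·C + k·V·C, so C = W/(Q + kV).
Q + kV = 1.054e+07 + 36·2.34e+09 = 8.425e+10 m³/yr.
C = 214000/8.425e+10 = 2.54e-06 kg/m³ = 0.00254 mg/L = 2.54 µg/L.

2.54 µg/L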